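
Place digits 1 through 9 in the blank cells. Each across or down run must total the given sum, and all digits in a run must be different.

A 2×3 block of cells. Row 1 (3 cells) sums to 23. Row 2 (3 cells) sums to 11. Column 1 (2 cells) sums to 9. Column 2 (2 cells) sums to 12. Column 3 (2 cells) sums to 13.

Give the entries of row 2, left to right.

23 in 3 cells must be {6,8,9}.
Nothing is forced directly, so branch on (1,1), whose candidates are 6 or 8. If (1,1) = 6: that forces (2,1) = 3, (2,2) = 7, after which (2,3) would have to be in {1} for the 11 across but in {4,5,6,7,8,9} for the 13 down — contradiction. So (1,1) = 8.
Given what's placed, (1,2) must be 9 to fit the 23 across and 12 down.
(1,3) = 23 − 17 = 6 completes the 23 across.
(2,1) = 9 − 8 = 1 completes the 9 down.
(2,2) = 12 − 9 = 3 completes the 12 down.
(2,3) = 11 − 4 = 7 completes the 11 across.

1, 3, 7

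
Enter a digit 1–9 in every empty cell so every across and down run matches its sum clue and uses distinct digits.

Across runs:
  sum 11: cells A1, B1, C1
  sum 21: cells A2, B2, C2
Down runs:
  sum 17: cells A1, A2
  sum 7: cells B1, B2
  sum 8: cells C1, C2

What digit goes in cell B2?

5

17 in 2 cells must be {8,9}.
The 11 across and the 17 down share only 8, so A1 = 8.
A2 = 17 − 8 = 9 completes the 17 down.
Nothing is forced directly, so branch on B2, whose candidates are 4 or 5. If B2 = 4: then B1 would have to be in {1,2} for the 11 across but in {3} for the 7 down — contradiction. So B2 = 5.
B1 = 7 − 5 = 2 completes the 7 down.
C1 = 11 − 10 = 1 completes the 11 across.
C2 = 21 − 14 = 7 completes the 21 across.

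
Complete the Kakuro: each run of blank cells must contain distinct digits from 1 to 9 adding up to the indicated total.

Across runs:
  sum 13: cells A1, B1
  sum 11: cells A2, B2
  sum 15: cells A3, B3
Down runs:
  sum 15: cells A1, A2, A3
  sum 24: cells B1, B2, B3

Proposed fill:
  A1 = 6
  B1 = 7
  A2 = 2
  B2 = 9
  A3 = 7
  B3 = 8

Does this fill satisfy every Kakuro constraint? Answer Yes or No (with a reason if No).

Across: 6+7=13; 2+9=11; 7+8=15. Down: 6+2+7=15; 7+9+8=24. No digit repeats within any run.

Yes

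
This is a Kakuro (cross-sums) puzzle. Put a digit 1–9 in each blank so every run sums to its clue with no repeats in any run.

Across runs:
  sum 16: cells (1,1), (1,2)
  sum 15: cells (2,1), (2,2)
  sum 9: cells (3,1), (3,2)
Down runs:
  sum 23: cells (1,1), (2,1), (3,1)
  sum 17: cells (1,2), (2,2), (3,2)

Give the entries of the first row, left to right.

9 7

16 in 2 cells must be {7,9}; 23 in 3 cells must be {6,8,9}.
The 16 across and the 23 down share only 9, so (1,1) = 9.
(1,2) = 16 − 9 = 7 completes the 16 across.
Nothing is forced directly, so branch on (2,1), whose candidates are 6 or 8. If (2,1) = 8: then (2,2) would have to be in {7} for the 15 across but in {1,2,4,6,8,9} for the 17 down — contradiction. So (2,1) = 6.
(2,2) = 15 − 6 = 9 completes the 15 across.
(3,1) = 23 − 15 = 8 completes the 23 down.
(3,2) = 9 − 8 = 1 completes the 9 across.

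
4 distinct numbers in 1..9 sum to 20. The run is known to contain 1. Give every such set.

4 distinct digits from 1–9 sum between 10 and 30.
Keeping only sets containing 1.

{1,2,8,9}; {1,3,7,9}; {1,4,6,9}; {1,4,7,8}; {1,5,6,8}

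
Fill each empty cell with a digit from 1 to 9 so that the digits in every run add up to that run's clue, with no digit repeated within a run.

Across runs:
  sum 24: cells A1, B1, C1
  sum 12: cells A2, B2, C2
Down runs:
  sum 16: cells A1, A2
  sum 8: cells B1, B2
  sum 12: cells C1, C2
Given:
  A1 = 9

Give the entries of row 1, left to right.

24 in 3 cells must be {7,8,9}; 16 in 2 cells must be {7,9}.
Given what's placed, B1 must be 7 to fit the 24 across and 8 down.
C1 = 24 − 16 = 8 completes the 24 across.
A2 = 16 − 9 = 7 completes the 16 down.
B2 = 8 − 7 = 1 completes the 8 down.
C2 = 12 − 8 = 4 completes the 12 across.

9, 7, 8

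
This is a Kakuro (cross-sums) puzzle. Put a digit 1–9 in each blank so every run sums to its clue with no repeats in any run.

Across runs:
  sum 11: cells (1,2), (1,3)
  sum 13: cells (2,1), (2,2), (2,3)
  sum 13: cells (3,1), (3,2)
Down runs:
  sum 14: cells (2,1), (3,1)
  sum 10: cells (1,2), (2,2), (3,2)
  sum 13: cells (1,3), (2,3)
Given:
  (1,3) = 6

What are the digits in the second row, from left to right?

5, 1, 7

(1,2) = 11 − 6 = 5 completes the 11 across.
(2,3) = 13 − 6 = 7 completes the 13 down.
(3,2) = 4: the only remaining digit allowed by both the 13 across and the 10 down.
(2,1) = 5: the only remaining digit allowed by both the 13 across and the 14 down.
(2,2) = 13 − 12 = 1 completes the 13 across.
(3,1) = 13 − 4 = 9 completes the 13 across.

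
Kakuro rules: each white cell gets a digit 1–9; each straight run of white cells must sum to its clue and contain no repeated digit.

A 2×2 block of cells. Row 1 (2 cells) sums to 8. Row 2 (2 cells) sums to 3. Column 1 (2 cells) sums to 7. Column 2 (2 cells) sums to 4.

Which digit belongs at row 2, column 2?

1

3 in 2 cells must be {1,2}; 4 in 2 cells must be {1,3}.
The 3 across and the 4 down share only 1, so (2,2) = 1.
(1,2) = 4 − 1 = 3 completes the 4 down.
(2,1) = 3 − 1 = 2 completes the 3 across.
(1,1) = 8 − 3 = 5 completes the 8 across.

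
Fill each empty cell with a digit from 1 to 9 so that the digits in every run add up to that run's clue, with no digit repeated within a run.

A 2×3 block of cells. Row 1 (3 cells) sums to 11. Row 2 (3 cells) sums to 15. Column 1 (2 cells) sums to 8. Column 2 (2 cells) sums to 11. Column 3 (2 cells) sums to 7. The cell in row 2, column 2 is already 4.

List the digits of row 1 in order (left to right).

3, 7, 1

(1,2) = 11 − 4 = 7 completes the 11 down.
Nothing is forced directly, so branch on (1,1), whose candidates are 1 or 3. If (1,1) = 1: that forces (1,3) = 3, after which (2,1) would have to be in {2,3,5,6,8,9} for the 15 across but in {7} for the 8 down — contradiction. So (1,1) = 3.
(1,3) = 11 − 10 = 1 completes the 11 across.
(2,1) = 8 − 3 = 5 completes the 8 down.
(2,3) = 15 − 9 = 6 completes the 15 across.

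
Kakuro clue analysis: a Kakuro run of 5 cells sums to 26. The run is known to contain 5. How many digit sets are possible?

5 distinct digits from 1–9 sum between 15 and 35.
Keeping only sets containing 5.
Enumerating: {1,3,5,8,9}, {1,4,5,7,9}, {2,3,5,7,9}, {2,4,5,6,9}, {2,4,5,7,8}, {3,4,5,6,8}.

6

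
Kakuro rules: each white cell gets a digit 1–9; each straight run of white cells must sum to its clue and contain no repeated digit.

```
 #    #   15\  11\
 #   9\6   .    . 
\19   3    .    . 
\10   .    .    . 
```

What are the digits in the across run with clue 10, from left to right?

R2C3 = 7: the only remaining digit allowed by both the 19 across and the 11 down.
R3C1 = 9 − 3 = 6 completes the 9 down.
Given what's placed, R1C3 must be 1 to fit the 6 across and 11 down.
R2C2 = 19 − 10 = 9 completes the 19 across.
Given what's placed, R3C2 must be 1 to fit the 10 across and 15 down.
R3C3 = 10 − 7 = 3 completes the 10 across.
R1C2 = 6 − 1 = 5 completes the 6 across.

6 1 3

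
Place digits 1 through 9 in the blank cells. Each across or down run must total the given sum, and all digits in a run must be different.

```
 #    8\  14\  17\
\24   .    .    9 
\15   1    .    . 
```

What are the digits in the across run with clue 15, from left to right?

24 in 3 cells must be {7,8,9}; 17 in 2 cells must be {8,9}.
R1C1 = 8 − 1 = 7 completes the 8 down.
R1C2 = 24 − 16 = 8 completes the 24 across.
R2C2 = 14 − 8 = 6 completes the 14 down.
R2C3 = 15 − 7 = 8 completes the 15 across.

1 6 8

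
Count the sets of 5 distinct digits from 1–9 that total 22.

9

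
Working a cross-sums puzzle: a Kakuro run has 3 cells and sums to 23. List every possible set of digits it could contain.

3 distinct digits from 1–9 sum between 6 and 24.
Only one set works: {6,8,9}.

{6,8,9}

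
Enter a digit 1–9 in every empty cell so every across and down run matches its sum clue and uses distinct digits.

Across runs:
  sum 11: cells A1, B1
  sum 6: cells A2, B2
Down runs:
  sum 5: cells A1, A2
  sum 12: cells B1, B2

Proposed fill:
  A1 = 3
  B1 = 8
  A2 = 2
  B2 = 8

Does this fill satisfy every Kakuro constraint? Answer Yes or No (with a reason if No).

No — the across run A2–B2 sums to 10, not 6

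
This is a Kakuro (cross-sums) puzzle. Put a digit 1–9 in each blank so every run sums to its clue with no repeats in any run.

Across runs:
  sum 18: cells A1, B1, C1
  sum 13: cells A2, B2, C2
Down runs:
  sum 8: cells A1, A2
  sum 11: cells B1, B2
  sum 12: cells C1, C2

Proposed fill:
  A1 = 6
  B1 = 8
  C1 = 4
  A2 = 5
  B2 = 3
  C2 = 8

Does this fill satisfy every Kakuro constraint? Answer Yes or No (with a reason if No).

No — the down run A1–A2 sums to 11, not 8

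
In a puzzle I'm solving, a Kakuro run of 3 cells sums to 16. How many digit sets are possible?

3 distinct digits from 1–9 sum between 6 and 24.

8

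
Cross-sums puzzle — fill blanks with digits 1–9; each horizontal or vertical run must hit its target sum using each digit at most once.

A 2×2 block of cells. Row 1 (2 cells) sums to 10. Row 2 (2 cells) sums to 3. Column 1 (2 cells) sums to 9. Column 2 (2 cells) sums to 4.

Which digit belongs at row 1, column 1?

3 in 2 cells must be {1,2}; 4 in 2 cells must be {1,3}.
The 3 across and the 4 down share only 1, so (2,2) = 1.
(1,2) = 4 − 1 = 3 completes the 4 down.
(2,1) = 3 − 1 = 2 completes the 3 across.
(1,1) = 10 − 3 = 7 completes the 10 across.

7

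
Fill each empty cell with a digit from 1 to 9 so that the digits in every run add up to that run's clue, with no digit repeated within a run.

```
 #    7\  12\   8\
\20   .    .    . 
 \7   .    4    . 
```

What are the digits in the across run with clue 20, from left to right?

5, 8, 7

7 in 3 cells must be {1,2,4}.
R1C2 = 12 − 4 = 8 completes the 12 down.
Nothing is forced directly, so branch on R1C1, whose candidates are 3 or 5. If R1C1 = 3: then R1C3 would have to be in {9} for the 20 across but in {1,2,3,5,6,7} for the 8 down — contradiction. So R1C1 = 5.
R1C3 = 20 − 13 = 7 completes the 20 across.
R2C1 = 7 − 5 = 2 completes the 7 down.
R2C3 = 7 − 6 = 1 completes the 7 across.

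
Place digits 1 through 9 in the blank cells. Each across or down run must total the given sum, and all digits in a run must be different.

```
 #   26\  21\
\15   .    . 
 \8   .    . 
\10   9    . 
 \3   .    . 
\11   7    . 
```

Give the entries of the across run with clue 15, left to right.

3 in 2 cells must be {1,2}.
R1C1 = 6: the only remaining digit allowed by both the 15 across and the 26 down.
R1C2 = 15 − 6 = 9 completes the 15 across.

6 9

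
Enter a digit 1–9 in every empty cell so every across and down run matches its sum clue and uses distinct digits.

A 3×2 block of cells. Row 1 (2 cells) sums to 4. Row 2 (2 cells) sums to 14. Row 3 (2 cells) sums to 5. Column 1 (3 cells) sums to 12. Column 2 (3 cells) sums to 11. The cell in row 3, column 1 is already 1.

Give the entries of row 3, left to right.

4 in 2 cells must be {1,3}.
Given what's placed, (1,1) must be 3 to fit the 4 across and 12 down.
(1,2) = 4 − 3 = 1 completes the 4 across.
(2,1) = 12 − 4 = 8 completes the 12 down.
(2,2) = 14 − 8 = 6 completes the 14 across.
(3,2) = 5 − 1 = 4 completes the 5 across.

1, 4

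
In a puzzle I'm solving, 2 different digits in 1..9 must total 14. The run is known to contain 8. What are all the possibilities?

2 distinct digits from 1–9 sum between 3 and 17.
Keeping only sets containing 8.
Only one set works: {6,8}.

{6,8}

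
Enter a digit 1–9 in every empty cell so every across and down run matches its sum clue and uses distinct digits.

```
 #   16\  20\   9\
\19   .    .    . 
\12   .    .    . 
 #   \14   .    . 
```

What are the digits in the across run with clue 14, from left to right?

9 5

16 in 2 cells must be {7,9}.
Nothing is forced directly, so branch on R1C1, whose candidates are 7 or 9. If R1C1 = 7: that forces R2C1 = 9, after which R2C2 would have to be in {1,2} for the 12 across but in {3,4,5,6,7,8,9} for the 20 down — contradiction. So R1C1 = 9.
R2C1 = 16 − 9 = 7 completes the 16 down.
Nothing is forced directly, so branch on R2C2, whose candidates are 3 or 4. If R2C2 = 3: that forces R1C2 = 8, R1C3 = 2, after which R2C3 would have to be in {2} for the 12 across but in {1,3,4,6} for the 9 down — contradiction. So R2C2 = 4.
R1C2 = 7: the only remaining digit allowed by both the 19 across and the 20 down.
R1C3 = 19 − 16 = 3 completes the 19 across.
R2C3 = 12 − 11 = 1 completes the 12 across.
R3C2 = 20 − 11 = 9 completes the 20 down.
R3C3 = 14 − 9 = 5 completes the 14 across.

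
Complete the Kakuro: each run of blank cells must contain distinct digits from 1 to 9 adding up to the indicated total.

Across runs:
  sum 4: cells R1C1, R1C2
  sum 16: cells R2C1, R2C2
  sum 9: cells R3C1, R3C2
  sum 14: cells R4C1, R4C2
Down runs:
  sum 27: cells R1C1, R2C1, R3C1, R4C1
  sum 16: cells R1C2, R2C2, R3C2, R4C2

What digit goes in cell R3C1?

4 in 2 cells must be {1,3}; 16 in 2 cells must be {7,9}.
Only 3 fits R1C1 under both its across sum 4 and down sum 27.
R1C2 = 4 − 3 = 1 completes the 4 across.
Nothing is forced directly, so branch on R3C1, whose candidates are 7 or 8. If R3C1 = 8: then R3C2 would have to be in {1} for the 9 across but in {2,3,4,5,6,7,8,9} for the 16 down — contradiction. So R3C1 = 7.

7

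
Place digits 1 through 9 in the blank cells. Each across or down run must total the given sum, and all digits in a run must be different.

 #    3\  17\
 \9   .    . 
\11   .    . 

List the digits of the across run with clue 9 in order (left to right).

3 in 2 cells must be {1,2}; 17 in 2 cells must be {8,9}.
The 9 across and the 17 down share only 8, so R1C2 = 8.
The 11 across and the 3 down share only 2, so R2C1 = 2.
R2C2 = 11 − 2 = 9 completes the 11 across.
R1C1 = 9 − 8 = 1 completes the 9 across.

1 8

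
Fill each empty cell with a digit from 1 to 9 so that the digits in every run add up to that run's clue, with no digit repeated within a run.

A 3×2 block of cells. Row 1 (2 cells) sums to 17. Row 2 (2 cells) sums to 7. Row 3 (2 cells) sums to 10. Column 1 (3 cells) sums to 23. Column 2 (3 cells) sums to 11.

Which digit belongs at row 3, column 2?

17 in 2 cells must be {8,9}; 23 in 3 cells must be {6,8,9}.
The 17 across and the 11 down share only 8, so (1,2) = 8.
The 7 across and the 23 down share only 6, so (2,1) = 6.
(2,2) = 7 − 6 = 1 completes the 7 across.
(3,2) = 11 − 9 = 2 completes the 11 down.
(1,1) = 17 − 8 = 9 completes the 17 across.
(3,1) = 10 − 2 = 8 completes the 10 across.

2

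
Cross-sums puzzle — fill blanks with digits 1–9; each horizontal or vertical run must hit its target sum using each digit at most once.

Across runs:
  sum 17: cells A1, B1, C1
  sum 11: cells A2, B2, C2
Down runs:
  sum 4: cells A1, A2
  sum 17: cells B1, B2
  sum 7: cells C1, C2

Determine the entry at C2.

4 in 2 cells must be {1,3}; 17 in 2 cells must be {8,9}.
The 11 across and the 17 down share only 8, so B2 = 8.
B1 = 17 − 8 = 9 completes the 17 down.
Given what's placed, A2 must be 1 to fit the 11 across and 4 down.
C2 = 11 − 9 = 2 completes the 11 across.
A1 = 4 − 1 = 3 completes the 4 down.
C1 = 17 − 12 = 5 completes the 17 across.

2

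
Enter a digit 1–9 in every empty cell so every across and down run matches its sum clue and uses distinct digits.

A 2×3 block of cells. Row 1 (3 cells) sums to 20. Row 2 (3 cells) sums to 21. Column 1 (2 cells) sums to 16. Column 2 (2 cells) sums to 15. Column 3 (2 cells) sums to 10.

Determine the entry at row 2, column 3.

6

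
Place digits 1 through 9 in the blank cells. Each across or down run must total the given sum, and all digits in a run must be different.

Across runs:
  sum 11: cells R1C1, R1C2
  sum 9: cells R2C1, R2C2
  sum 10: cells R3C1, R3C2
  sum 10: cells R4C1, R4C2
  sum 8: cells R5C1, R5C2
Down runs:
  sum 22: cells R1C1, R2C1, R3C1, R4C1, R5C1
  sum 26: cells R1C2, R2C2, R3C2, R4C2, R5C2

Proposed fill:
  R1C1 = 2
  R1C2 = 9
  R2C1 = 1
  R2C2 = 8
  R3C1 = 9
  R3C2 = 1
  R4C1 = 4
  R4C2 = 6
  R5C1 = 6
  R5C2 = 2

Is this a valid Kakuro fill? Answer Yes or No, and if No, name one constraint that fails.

Yes

Across: 2+9=11; 1+8=9; 9+1=10; 4+6=10; 6+2=8. Down: 2+1+9+4+6=22; 9+8+1+6+2=26. No digit repeats within any run.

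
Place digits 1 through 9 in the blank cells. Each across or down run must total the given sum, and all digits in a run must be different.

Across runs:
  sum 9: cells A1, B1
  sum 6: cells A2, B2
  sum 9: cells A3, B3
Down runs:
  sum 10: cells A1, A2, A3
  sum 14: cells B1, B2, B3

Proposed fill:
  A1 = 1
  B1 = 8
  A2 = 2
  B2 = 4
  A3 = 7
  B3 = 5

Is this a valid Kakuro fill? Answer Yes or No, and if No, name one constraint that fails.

No — the down run B1–B3 sums to 17, not 14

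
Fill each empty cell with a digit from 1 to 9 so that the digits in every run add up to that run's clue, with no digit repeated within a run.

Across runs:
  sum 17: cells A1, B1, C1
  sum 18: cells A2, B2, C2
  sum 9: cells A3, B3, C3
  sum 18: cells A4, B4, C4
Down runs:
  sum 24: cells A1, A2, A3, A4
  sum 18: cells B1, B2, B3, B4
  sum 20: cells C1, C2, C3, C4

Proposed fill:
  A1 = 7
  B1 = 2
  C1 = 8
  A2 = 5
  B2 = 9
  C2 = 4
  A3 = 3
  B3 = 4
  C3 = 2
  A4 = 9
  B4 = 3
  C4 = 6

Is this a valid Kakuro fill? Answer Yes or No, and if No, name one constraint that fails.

Across: 7+2+8=17; 5+9+4=18; 3+4+2=9; 9+3+6=18. Down: 7+5+3+9=24; 2+9+4+3=18; 8+4+2+6=20. No digit repeats within any run.

Yes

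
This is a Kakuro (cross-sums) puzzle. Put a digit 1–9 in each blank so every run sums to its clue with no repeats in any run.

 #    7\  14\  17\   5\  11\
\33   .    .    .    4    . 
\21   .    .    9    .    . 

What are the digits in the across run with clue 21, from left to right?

17 in 2 cells must be {8,9}.
Given what's placed, R1C1 must be 5 to fit the 33 across and 7 down.
R1C3 = 17 − 9 = 8 completes the 17 down.
R2C1 = 7 − 5 = 2 completes the 7 down.
R2C4 = 5 − 4 = 1 completes the 5 down.
R1C2 = 9: the only remaining digit allowed by both the 33 across and the 14 down.
R1C5 = 33 − 26 = 7 completes the 33 across.
R2C2 = 14 − 9 = 5 completes the 14 down.
R2C5 = 21 − 17 = 4 completes the 21 across.

2, 5, 9, 1, 4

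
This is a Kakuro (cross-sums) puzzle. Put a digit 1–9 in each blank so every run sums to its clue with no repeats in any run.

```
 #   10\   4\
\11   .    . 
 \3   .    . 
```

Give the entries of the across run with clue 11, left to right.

8, 3

3 in 2 cells must be {1,2}; 4 in 2 cells must be {1,3}.
The 11 across and the 4 down share only 3, so R1C2 = 3.
R2C2 = 4 − 3 = 1 completes the 4 down.
R1C1 = 11 − 3 = 8 completes the 11 across.
R2C1 = 3 − 1 = 2 completes the 3 across.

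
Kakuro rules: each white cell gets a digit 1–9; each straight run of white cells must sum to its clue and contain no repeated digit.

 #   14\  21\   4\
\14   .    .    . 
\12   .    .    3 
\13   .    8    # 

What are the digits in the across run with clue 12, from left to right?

4 in 2 cells must be {1,3}.
R1C3 = 4 − 3 = 1 completes the 4 down.
R3C1 = 13 − 8 = 5 completes the 13 across.
No cell is forced outright now. R2C2 can only be 4 or 7 (the digits allowed by both its 12 across and its 21 down). If R2C2 = 4: that forces R1C2 = 9, after which R2C1 would have to be in {5} for the 12 across but in {1,2,3,6,7,8} for the 14 down — contradiction. So R2C2 = 7.
R1C2 = 21 − 15 = 6 completes the 21 down.
R2C1 = 12 − 10 = 2 completes the 12 across.
R1C1 = 14 − 7 = 7 completes the 14 across.

2 7 3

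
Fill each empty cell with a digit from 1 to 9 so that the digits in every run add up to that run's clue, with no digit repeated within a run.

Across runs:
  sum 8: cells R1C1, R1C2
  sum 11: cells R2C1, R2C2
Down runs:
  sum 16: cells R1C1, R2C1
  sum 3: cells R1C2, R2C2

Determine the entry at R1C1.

16 in 2 cells must be {7,9}; 3 in 2 cells must be {1,2}.
The 8 across and the 16 down share only 7, so R1C1 = 7.
R1C2 = 8 − 7 = 1 completes the 8 across.
R2C1 = 16 − 7 = 9 completes the 16 down.
R2C2 = 11 − 9 = 2 completes the 11 across.

7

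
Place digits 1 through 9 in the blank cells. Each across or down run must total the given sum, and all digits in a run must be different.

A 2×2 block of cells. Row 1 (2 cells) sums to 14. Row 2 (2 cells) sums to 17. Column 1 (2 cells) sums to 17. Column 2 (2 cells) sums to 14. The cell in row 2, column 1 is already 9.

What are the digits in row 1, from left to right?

8 6

17 in 2 cells must be {8,9}.
(1,1) = 17 − 9 = 8 completes the 17 down.
(1,2) = 14 − 8 = 6 completes the 14 across.
(2,2) = 17 − 9 = 8 completes the 17 across.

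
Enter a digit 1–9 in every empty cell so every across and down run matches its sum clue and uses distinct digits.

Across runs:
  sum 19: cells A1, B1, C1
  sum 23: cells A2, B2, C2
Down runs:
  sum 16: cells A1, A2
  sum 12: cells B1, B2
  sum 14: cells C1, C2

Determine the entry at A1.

7

23 in 3 cells must be {6,8,9}; 16 in 2 cells must be {7,9}.
The 23 across and the 16 down share only 9, so A2 = 9.
Given what's placed, B2 must be 8 to fit the 23 across and 12 down.
C2 = 23 − 17 = 6 completes the 23 across.
A1 = 16 − 9 = 7 completes the 16 down.
B1 = 12 − 8 = 4 completes the 12 down.
C1 = 19 − 11 = 8 completes the 19 across.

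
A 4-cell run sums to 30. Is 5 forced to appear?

No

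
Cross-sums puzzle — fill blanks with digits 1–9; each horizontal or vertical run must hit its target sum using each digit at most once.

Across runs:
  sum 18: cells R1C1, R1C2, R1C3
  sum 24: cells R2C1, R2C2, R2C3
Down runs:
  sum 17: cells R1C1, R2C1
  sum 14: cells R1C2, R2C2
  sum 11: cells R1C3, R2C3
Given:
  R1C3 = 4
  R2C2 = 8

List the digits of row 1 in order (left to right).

24 in 3 cells must be {7,8,9}; 17 in 2 cells must be {8,9}.
R1C2 = 14 − 8 = 6 completes the 14 down.
R2C1 = 9: the only remaining digit allowed by both the 24 across and the 17 down.
R2C3 = 24 − 17 = 7 completes the 24 across.
R1C1 = 18 − 10 = 8 completes the 18 across.

8 6 4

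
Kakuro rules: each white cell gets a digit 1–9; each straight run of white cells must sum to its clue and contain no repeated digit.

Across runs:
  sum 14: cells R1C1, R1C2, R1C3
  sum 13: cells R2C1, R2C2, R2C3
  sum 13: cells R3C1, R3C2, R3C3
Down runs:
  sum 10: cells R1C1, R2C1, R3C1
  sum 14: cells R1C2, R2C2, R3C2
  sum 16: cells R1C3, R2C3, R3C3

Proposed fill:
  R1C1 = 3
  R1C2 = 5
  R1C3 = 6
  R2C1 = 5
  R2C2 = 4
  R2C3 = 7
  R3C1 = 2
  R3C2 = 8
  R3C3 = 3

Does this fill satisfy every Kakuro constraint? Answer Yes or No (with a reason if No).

No — the down run R1C2–R3C2 sums to 17, not 14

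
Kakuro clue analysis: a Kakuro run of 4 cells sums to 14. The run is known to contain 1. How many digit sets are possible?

4 distinct digits from 1–9 sum between 10 and 30.
Keeping only sets containing 1.
Enumerating: {1,2,3,8}, {1,2,4,7}, {1,2,5,6}, {1,3,4,6}.

4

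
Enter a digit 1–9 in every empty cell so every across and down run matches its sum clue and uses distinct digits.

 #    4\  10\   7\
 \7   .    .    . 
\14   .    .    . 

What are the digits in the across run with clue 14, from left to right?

7 in 3 cells must be {1,2,4}; 4 in 2 cells must be {1,3}.
The 7 across and the 4 down share only 1, so R1C1 = 1.
R2C1 = 4 − 1 = 3 completes the 4 down.
Nothing is forced directly, so branch on R1C2, whose candidates are 2 or 4. If R1C2 = 2: that forces R1C3 = 4, after which R2C2 would have to be in {2,4,5,6,7,9} for the 14 across but in {8} for the 10 down — contradiction. So R1C2 = 4.
R1C3 = 7 − 5 = 2 completes the 7 across.
R2C2 = 10 − 4 = 6 completes the 10 down.
R2C3 = 14 − 9 = 5 completes the 14 across.

3, 6, 5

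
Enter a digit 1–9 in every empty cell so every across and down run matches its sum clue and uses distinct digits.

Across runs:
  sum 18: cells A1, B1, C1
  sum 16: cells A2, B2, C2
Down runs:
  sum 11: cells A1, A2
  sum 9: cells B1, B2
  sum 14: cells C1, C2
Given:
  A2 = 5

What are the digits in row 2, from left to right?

A1 = 11 − 5 = 6 completes the 11 down.
Nothing is forced directly, so branch on C2, whose candidates are 8 or 9. If C2 = 8: then C1 would have to be in {3,4,5,7,8,9} for the 18 across but in {6} for the 14 down — contradiction. So C2 = 9.
C1 = 14 − 9 = 5 completes the 14 down.
B2 = 16 − 14 = 2 completes the 16 across.
B1 = 18 − 11 = 7 completes the 18 across.

5 2 9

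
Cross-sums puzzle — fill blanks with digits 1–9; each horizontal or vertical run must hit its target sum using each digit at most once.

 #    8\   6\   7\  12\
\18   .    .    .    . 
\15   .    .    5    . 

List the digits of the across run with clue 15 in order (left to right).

R1C3 = 7 − 5 = 2 completes the 7 down.
No cell is forced outright now. R2C4 can only be 3 or 7 (the digits allowed by both its 15 across and its 12 down). If R2C4 = 3: that forces R1C4 = 9, R2C2 = 1, after which R1C2 would have to be in {1,3,4,6} for the 18 across but in {5} for the 6 down — contradiction. So R2C4 = 7.
R1C4 = 12 − 7 = 5 completes the 12 down.
R1C2 = 4: the only remaining digit allowed by both the 18 across and the 6 down.
R2C2 = 6 − 4 = 2 completes the 6 down.
R1C1 = 18 − 11 = 7 completes the 18 across.
R2C1 = 15 − 14 = 1 completes the 15 across.

1 2 5 7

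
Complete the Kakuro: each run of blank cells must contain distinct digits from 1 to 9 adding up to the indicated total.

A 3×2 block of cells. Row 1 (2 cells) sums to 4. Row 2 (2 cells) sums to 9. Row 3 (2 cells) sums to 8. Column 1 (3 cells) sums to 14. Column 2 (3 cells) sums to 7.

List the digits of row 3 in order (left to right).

4 in 2 cells must be {1,3}; 7 in 3 cells must be {1,2,4}.
The 4 across and the 7 down share only 1, so (1,2) = 1.
Given what's placed, (3,2) must be 2 to fit the 8 across and 7 down.
(1,1) = 4 − 1 = 3 completes the 4 across.
(2,2) = 7 − 3 = 4 completes the 7 down.
(3,1) = 8 − 2 = 6 completes the 8 across.
(2,1) = 9 − 4 = 5 completes the 9 across.

6 2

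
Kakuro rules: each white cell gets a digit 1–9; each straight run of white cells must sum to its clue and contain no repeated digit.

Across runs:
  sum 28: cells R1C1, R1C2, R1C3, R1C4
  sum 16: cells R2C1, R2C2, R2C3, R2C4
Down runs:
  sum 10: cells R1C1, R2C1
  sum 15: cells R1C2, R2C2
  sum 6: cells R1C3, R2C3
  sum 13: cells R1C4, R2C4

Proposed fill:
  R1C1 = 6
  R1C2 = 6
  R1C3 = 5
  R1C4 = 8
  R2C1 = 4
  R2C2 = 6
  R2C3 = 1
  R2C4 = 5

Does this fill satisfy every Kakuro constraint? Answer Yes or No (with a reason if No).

No — the across run R1C1–R1C4 sums to 25, not 28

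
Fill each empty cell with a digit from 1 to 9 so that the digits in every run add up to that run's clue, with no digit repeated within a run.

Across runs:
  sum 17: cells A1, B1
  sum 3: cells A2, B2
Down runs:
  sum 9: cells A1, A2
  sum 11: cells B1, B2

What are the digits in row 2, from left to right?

17 in 2 cells must be {8,9}; 3 in 2 cells must be {1,2}.
The 17 across and the 9 down share only 8, so A1 = 8.
B1 = 17 − 8 = 9 completes the 17 across.
A2 = 9 − 8 = 1 completes the 9 down.
B2 = 3 − 1 = 2 completes the 3 across.

1 2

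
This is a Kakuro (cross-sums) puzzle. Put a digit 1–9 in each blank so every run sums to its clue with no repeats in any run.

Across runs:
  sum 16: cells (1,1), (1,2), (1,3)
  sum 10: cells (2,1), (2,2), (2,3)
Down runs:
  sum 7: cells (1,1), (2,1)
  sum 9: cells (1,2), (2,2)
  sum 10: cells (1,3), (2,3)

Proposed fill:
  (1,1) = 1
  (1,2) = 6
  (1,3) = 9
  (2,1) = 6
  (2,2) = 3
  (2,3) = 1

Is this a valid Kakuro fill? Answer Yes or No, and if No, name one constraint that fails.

Yes

Across: 1+6+9=16; 6+3+1=10. Down: 1+6=7; 6+3=9; 9+1=10. No digit repeats within any run.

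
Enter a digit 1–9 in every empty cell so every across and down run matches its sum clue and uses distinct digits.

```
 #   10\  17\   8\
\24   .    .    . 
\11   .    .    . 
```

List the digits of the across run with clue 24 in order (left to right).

8, 9, 7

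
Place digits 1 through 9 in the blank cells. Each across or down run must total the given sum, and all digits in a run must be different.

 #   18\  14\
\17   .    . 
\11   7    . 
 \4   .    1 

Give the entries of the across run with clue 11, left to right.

7 4

17 in 2 cells must be {8,9}; 4 in 2 cells must be {1,3}.
R2C2 = 11 − 7 = 4 completes the 11 across.
R3C1 = 4 − 1 = 3 completes the 4 across.
R1C1 = 18 − 10 = 8 completes the 18 down.
R1C2 = 17 − 8 = 9 completes the 17 across.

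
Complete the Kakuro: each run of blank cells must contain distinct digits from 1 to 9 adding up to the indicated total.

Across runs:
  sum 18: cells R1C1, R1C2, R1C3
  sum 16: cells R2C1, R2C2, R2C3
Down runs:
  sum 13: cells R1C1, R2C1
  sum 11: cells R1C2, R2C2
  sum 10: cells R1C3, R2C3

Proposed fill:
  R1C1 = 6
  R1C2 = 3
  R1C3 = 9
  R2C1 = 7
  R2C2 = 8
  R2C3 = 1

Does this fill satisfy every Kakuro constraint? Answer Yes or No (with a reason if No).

Across: 6+3+9=18; 7+8+1=16. Down: 6+7=13; 3+8=11; 9+1=10. No digit repeats within any run.

Yes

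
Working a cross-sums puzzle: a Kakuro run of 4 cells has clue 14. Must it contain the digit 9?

No

Counterexample: {1,2,3,8} sums to 14 without using 9.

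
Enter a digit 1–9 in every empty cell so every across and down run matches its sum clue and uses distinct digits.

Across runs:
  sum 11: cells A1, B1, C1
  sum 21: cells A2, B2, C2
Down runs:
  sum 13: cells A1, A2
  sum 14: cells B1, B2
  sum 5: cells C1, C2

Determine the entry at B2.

The 21 across and the 5 down share only 4, so C2 = 4.
C1 = 5 − 4 = 1 completes the 5 down.
Nothing is forced directly, so branch on B1, whose candidates are 6 or 8. If B1 = 8: then A1 would have to be in {2} for the 11 across but in {4,5,6,7,8,9} for the 13 down — contradiction. So B1 = 6.
A1 = 11 − 7 = 4 completes the 11 across.
A2 = 13 − 4 = 9 completes the 13 down.
B2 = 21 − 13 = 8 completes the 21 across.

8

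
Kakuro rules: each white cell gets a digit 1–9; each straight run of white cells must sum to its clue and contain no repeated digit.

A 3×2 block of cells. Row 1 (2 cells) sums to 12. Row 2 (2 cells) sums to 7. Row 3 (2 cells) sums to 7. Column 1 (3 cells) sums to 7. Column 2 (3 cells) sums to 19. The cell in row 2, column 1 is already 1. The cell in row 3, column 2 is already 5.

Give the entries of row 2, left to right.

7 in 3 cells must be {1,2,4}.
Given what's placed, (1,1) must be 4 to fit the 12 across and 7 down.
(1,2) = 12 − 4 = 8 completes the 12 across.
(2,2) = 7 − 1 = 6 completes the 7 across.
(3,1) = 7 − 5 = 2 completes the 7 across.

1, 6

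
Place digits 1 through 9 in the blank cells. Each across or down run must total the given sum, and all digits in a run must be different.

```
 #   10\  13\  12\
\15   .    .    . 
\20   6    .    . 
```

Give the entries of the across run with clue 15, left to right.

4 8 3

R1C1 = 10 − 6 = 4 completes the 10 down.
Nothing is forced directly, so branch on R2C2, whose candidates are 5 or 9. If R2C2 = 9: then R1C2 would have to be in {2,3,5,6,8,9} for the 15 across but in {4} for the 13 down — contradiction. So R2C2 = 5.
R1C2 = 13 − 5 = 8 completes the 13 down.
R1C3 = 15 − 12 = 3 completes the 15 across.
R2C3 = 20 − 11 = 9 completes the 20 across.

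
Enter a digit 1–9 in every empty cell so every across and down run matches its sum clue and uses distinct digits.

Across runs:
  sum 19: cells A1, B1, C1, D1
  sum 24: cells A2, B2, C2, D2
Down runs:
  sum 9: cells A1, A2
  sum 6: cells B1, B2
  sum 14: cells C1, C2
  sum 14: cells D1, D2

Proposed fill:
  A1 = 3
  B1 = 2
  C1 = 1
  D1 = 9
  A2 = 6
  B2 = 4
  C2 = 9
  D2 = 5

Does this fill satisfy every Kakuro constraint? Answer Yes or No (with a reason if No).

No — the across run A1–D1 sums to 15, not 19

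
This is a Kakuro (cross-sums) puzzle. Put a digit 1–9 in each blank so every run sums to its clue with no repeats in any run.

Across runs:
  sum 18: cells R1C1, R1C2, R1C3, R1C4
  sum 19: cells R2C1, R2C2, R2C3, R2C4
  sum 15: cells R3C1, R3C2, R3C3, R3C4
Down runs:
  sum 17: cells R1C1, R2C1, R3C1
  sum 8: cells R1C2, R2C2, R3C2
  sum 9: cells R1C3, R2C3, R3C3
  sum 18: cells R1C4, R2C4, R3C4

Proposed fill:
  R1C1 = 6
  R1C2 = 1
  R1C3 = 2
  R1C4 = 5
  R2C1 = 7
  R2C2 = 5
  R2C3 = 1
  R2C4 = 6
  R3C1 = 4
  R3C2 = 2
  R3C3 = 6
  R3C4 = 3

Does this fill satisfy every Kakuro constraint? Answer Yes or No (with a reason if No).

No — the down run R1C4–R3C4 sums to 14, not 18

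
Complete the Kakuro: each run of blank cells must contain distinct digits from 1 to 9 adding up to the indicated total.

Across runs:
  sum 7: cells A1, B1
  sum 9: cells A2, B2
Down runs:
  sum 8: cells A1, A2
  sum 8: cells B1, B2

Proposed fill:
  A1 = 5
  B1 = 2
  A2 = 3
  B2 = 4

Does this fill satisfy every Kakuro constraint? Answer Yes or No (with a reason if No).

No — the across run A2–B2 sums to 7, not 9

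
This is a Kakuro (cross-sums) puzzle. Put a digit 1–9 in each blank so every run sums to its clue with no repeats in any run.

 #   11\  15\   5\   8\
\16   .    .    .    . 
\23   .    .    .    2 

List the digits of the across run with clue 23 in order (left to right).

R1C4 = 8 − 2 = 6 completes the 8 down.
Given what's placed, R2C3 must be 4 to fit the 23 across and 5 down.
R1C2 = 7: the only remaining digit allowed by both the 16 across and the 15 down.
R1C3 = 5 − 4 = 1 completes the 5 down.
R2C2 = 15 − 7 = 8 completes the 15 down.
R1C1 = 16 − 14 = 2 completes the 16 across.
R2C1 = 23 − 14 = 9 completes the 23 across.

9, 8, 4, 2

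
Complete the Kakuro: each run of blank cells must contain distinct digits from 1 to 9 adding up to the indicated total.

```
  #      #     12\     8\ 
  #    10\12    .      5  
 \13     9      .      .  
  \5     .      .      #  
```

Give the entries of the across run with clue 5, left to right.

1 4

R1C2 = 12 − 5 = 7 completes the 12 across.
R2C3 = 8 − 5 = 3 completes the 8 down.
R3C1 = 10 − 9 = 1 completes the 10 down.
R3C2 = 5 − 1 = 4 completes the 5 across.
R2C2 = 13 − 12 = 1 completes the 13 across.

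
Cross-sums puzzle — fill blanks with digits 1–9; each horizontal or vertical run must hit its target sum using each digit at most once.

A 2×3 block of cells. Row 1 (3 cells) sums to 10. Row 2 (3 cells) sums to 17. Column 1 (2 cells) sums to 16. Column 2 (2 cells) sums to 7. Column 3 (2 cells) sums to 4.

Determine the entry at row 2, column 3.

3

16 in 2 cells must be {7,9}; 4 in 2 cells must be {1,3}.
The 10 across and the 16 down share only 7, so (1,1) = 7.
Given what's placed, (1,3) must be 1 to fit the 10 across and 4 down.
(2,1) = 16 − 7 = 9 completes the 16 down.
(2,3) = 4 − 1 = 3 completes the 4 down.
(1,2) = 10 − 8 = 2 completes the 10 across.
(2,2) = 17 − 12 = 5 completes the 17 across.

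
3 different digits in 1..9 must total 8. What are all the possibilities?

{1,2,5}; {1,3,4}

3 distinct digits from 1–9 sum between 6 and 24.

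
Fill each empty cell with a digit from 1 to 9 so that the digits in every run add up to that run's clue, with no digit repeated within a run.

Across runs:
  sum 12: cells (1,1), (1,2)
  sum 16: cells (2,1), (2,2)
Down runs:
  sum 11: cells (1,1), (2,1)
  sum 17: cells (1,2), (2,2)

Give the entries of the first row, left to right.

4, 8

16 in 2 cells must be {7,9}; 17 in 2 cells must be {8,9}.
The 16 across and the 17 down share only 9, so (2,2) = 9.
(1,2) = 17 − 9 = 8 completes the 17 down.
(2,1) = 16 − 9 = 7 completes the 16 across.
(1,1) = 12 − 8 = 4 completes the 12 across.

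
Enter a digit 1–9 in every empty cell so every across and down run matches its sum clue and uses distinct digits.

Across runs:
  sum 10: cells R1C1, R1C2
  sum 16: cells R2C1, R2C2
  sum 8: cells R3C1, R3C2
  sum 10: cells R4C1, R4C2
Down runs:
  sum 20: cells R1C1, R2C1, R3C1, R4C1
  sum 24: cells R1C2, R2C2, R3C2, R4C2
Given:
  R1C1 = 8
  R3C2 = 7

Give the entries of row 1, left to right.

8 2

16 in 2 cells must be {7,9}.
R1C2 = 10 − 8 = 2 completes the 10 across.
Given what's placed, R2C2 must be 9 to fit the 16 across and 24 down.
R3C1 = 8 − 7 = 1 completes the 8 across.
R4C2 = 24 − 18 = 6 completes the 24 down.
R2C1 = 16 − 9 = 7 completes the 16 across.
R4C1 = 10 − 6 = 4 completes the 10 across.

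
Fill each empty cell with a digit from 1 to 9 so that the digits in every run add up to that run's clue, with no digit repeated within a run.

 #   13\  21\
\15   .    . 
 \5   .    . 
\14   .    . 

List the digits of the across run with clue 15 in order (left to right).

The 5 across and the 21 down share only 4, so R2C2 = 4.
R2C1 = 5 − 4 = 1 completes the 5 across.
Nothing is forced directly, so branch on R1C2, whose candidates are 8 or 9. If R1C2 = 9: then R1C1 would have to be in {6} for the 15 across but in {3,4,5,7,8,9} for the 13 down — contradiction. So R1C2 = 8.
R1C1 = 15 − 8 = 7 completes the 15 across.
R3C1 = 13 − 8 = 5 completes the 13 down.
R3C2 = 14 − 5 = 9 completes the 14 across.

7 8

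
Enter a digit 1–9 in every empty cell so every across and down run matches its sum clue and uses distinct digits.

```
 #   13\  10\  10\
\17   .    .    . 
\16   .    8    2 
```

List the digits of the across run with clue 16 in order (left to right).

6 8 2

R1C2 = 10 − 8 = 2 completes the 10 down.
R1C3 = 10 − 2 = 8 completes the 10 down.
R2C1 = 16 − 10 = 6 completes the 16 across.
R1C1 = 17 − 10 = 7 completes the 17 across.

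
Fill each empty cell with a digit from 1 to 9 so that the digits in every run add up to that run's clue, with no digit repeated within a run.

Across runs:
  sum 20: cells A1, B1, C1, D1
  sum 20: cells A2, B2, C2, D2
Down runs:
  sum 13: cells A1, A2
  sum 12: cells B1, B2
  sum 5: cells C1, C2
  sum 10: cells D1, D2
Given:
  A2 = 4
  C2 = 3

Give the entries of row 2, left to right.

A1 = 13 − 4 = 9 completes the 13 down.
C1 = 5 − 3 = 2 completes the 5 down.
Nothing is forced directly, so branch on B2, whose candidates are 5 or 7 or 8. If B2 = 5: then B1 would have to be in {1,3,4,5,6,8} for the 20 across but in {7} for the 12 down — contradiction. If B2 = 8: that forces B1 = 4, after which D1 would have to be in {5} for the 20 across but in {1,2,3,4,6,7,8,9} for the 10 down — contradiction. So B2 = 7.
B1 = 12 − 7 = 5 completes the 12 down.
D1 = 20 − 16 = 4 completes the 20 across.
D2 = 20 − 14 = 6 completes the 20 across.

4, 7, 3, 6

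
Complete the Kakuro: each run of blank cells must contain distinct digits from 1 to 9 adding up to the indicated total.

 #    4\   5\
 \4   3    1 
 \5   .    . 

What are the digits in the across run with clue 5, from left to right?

4 in 2 cells must be {1,3}.
R2C1 = 4 − 3 = 1 completes the 4 down.
R2C2 = 5 − 1 = 4 completes the 5 across.

1, 4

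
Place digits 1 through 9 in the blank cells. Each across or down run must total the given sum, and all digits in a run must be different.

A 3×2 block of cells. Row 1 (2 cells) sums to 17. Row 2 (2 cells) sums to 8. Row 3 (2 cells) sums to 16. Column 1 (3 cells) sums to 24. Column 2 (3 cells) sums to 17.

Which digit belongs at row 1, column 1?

8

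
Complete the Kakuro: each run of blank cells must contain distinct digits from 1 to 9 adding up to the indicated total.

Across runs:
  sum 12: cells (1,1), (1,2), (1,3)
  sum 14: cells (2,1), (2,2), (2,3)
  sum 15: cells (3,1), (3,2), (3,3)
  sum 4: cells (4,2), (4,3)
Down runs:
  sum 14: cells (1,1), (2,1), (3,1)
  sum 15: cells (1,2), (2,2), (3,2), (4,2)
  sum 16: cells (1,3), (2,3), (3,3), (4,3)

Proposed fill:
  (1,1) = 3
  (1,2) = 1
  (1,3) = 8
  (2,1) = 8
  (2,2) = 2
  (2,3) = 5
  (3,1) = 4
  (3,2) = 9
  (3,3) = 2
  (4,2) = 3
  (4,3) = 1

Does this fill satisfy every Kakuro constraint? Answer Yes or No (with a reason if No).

No — the down run (1,1)–(3,1) sums to 15, not 14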